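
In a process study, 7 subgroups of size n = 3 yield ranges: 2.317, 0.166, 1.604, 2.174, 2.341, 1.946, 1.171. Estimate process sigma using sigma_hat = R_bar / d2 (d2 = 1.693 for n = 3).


R_bar = (2.317 + 0.166 + 1.604 + 2.174 + 2.341 + 1.946 + 1.171) / 7
R_bar = 11.719 / 7 = 1.6741429
sigma_hat = R_bar / d2 = 1.6741429 / 1.693 = 0.9889

0.9889


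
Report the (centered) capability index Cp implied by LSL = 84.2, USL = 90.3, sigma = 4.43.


Cp = (USL - LSL) / (6 * sigma)
= (90.3 - 84.2) / (6 * 4.43)
= 6.1000 / 26.5800
= 0.2295

0.2295


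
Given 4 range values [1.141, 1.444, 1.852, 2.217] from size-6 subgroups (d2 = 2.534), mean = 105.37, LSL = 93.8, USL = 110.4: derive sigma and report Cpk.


R_bar = (1.141 + 1.444 + 1.852 + 2.217) / 4 = 1.6635
sigma = R_bar / d2 = 1.6635 / 2.534 = 0.65647198
Cp = (USL - LSL)/(6*sigma) = (110.4 - 93.8)/(6*0.65647198) = 4.2144
Cpu = (110.4 - 105.37)/(3*0.65647198) = 2.5541
Cpl = (105.37 - 93.8)/(3*0.65647198) = 5.8748
Cpk = min(Cpu, Cpl) = 2.5541

2.5541


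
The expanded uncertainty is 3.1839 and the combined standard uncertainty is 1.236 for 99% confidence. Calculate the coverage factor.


k = U / uc
k = 3.1839 / 1.236
k = 2.576

2.576


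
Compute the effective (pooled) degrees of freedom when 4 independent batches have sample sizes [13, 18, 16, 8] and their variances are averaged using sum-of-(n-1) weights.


nu = sum_i (n_i - 1)
nu = ((13 - 1) + (18 - 1) + (16 - 1) + (8 - 1))
nu = 12 + 17 + 15 + 7
nu = 51

51


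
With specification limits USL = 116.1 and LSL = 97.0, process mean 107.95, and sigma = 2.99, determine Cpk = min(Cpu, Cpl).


Cpu = (USL - mean) / (3*sigma) = (116.1 - 107.95) / (3*2.99) = 0.9086
Cpl = (mean - LSL) / (3*sigma) = (107.95 - 97.0) / (3*2.99) = 1.2207
Cpk = min(Cpu, Cpl) = 0.9086

0.9086


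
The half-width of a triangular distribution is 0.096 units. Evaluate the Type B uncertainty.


u_B = half_width / sqrt(6)
u_B = 0.096 / 2.4494897
u_B = 0.0392

0.0392


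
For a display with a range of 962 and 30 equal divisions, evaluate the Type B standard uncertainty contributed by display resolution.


resolution = range / divisions
resolution = 962 / 30 = 32.066667
u_res = resolution / (2*sqrt(3))
u_res = 32.066667 / 3.4641016
u_res = 9.2568

9.2568


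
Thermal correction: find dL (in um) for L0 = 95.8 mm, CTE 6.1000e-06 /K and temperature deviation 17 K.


dL = L * alpha * dT
= 95.8 * 6.1000e-06 * 17
= 0.0099345 mm
dL_um = 0.0099345 * 1000 = 9.9345 um

9.9345


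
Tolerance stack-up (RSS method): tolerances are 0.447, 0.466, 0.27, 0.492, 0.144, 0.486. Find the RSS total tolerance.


RSS = sqrt(0.447^2 + 0.466^2 + 0.27^2 + 0.492^2 + 0.144^2 + 0.486^2)
= sqrt(0.988861)
= 0.9944

0.9944


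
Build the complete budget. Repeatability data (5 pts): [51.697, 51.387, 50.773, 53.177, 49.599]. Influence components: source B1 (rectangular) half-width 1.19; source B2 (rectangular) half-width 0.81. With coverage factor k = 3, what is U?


mean = (51.697 + 51.387 + 50.773 + 53.177 + 49.599) / 5 = 51.3266
s = sqrt(sum((x - mean)^2)/(n-1)) = 1.3091886
u_A = s / sqrt(n) = 1.3091886 / sqrt(5) = 0.58548694
u_B1 = 1.19 / sqrt(3) = 0.68704682
u_B2 = 0.81 / sqrt(3) = 0.46765372
uc = sqrt(0.58548694^2 + 0.68704682^2 + 0.46765372^2) = 1.0166259
U = k * uc = 3 * 1.0166259
U = 3.0499

3.0499


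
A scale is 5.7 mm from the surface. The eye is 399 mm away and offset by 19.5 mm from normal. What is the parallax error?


error = h * offset / d
= 5.7 * 19.5 / 399
= 0.2786

0.2786


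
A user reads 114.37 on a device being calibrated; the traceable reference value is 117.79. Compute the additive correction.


Correction = standard - reading
= 117.79 - 114.37
= 3.4200

3.4200


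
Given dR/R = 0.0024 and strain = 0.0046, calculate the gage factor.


GF = (dR/R) / epsilon
= 0.0024 / 0.0046
= 0.5217

0.5217


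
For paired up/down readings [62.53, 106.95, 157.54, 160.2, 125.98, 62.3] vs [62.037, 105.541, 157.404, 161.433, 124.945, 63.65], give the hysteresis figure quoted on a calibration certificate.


|62.53 - 62.037| = 0.4930
|106.95 - 105.541| = 1.4090
|157.54 - 157.404| = 0.1360
|160.2 - 161.433| = 1.2330
|125.98 - 124.945| = 1.0350
|62.3 - 63.65| = 1.3500
hysteresis = max(diffs) = 1.4090

1.4090


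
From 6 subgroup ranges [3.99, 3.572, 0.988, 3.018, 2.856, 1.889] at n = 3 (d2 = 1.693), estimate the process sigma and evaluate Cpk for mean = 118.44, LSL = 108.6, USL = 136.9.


R_bar = (3.99 + 3.572 + 0.988 + 3.018 + 2.856 + 1.889) / 6 = 2.7188333
sigma = R_bar / d2 = 2.7188333 / 1.693 = 1.6059263
Cp = (USL - LSL)/(6*sigma) = (136.9 - 108.6)/(6*1.6059263) = 2.9370
Cpu = (136.9 - 118.44)/(3*1.6059263) = 3.8316
Cpl = (118.44 - 108.6)/(3*1.6059263) = 2.0424
Cpk = min(Cpu, Cpl) = 2.0424

2.0424


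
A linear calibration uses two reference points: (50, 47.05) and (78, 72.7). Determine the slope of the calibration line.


slope = (y2 - y1) / (x2 - x1)
= (72.7 - 47.05) / (78 - 50)
= 25.6500 / 28
= 0.9161

0.9161


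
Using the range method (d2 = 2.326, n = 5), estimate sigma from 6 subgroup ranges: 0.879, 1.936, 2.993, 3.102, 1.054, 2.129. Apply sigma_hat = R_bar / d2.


R_bar = (0.879 + 1.936 + 2.993 + 3.102 + 1.054 + 2.129) / 6
R_bar = 12.093 / 6 = 2.0155
sigma_hat = R_bar / d2 = 2.0155 / 2.326 = 0.8665

0.8665


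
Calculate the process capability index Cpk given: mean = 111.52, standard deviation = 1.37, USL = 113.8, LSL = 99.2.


Cpu = (USL - mean) / (3*sigma) = (113.8 - 111.52) / (3*1.37) = 0.5547
Cpl = (mean - LSL) / (3*sigma) = (111.52 - 99.2) / (3*1.37) = 2.9976
Cpk = min(Cpu, Cpl) = 0.5547

0.5547


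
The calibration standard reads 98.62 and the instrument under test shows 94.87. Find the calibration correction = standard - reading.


Correction = standard - reading
= 98.62 - 94.87
= 3.7500

3.7500


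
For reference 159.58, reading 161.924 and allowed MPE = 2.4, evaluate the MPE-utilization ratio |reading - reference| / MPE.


e = indication - reference = 161.924 - 159.58 = 2.3440
|e| = 2.3440
ratio = |e| / MPE = 2.3440 / 2.4
ratio = 0.9767

0.9767


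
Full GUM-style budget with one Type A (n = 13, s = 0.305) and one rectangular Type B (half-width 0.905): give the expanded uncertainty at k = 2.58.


u_A = s / sqrt(n) = 0.305 / sqrt(13) = 0.08459178
u_B = half_width / sqrt(3) = 0.905 / sqrt(3) = 0.52250199
uc = sqrt(u_A^2 + u_B^2) = sqrt(0.08459178^2 + 0.52250199^2) = 0.5293053
U = k * uc = 2.58 * 0.5293053
U = 1.3656

1.3656


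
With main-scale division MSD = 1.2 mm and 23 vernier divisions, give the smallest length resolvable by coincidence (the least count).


LC = MSD / n_div
= 1.2 / 23
= 0.0522

0.0522


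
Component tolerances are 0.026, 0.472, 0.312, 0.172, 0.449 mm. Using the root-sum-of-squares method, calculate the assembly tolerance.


RSS = sqrt(0.026^2 + 0.472^2 + 0.312^2 + 0.172^2 + 0.449^2)
= sqrt(0.551989)
= 0.7430

0.7430


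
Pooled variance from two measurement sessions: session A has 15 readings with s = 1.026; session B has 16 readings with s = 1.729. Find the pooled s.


s_p = sqrt(((n1-1)*s1^2 + (n2-1)*s2^2) / (n1+n2-2))
numerator = (15-1)*1.026^2 + (16-1)*1.729^2 = 14.737464 + 44.841615 = 59.579079
denominator = 15 + 16 - 2 = 29
s_p^2 = 59.579079 / 29 = 2.054451
s_p = sqrt(2.054451) = 1.4333

1.4333


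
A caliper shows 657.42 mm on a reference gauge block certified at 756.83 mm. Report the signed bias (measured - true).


Systematic error = measured - true
= 657.42 - 756.83
= -99.4100

-99.4100


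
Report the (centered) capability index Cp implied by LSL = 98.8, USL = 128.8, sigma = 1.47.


Cp = (USL - LSL) / (6 * sigma)
= (128.8 - 98.8) / (6 * 1.47)
= 30.0000 / 8.8200
= 3.4014

3.4014


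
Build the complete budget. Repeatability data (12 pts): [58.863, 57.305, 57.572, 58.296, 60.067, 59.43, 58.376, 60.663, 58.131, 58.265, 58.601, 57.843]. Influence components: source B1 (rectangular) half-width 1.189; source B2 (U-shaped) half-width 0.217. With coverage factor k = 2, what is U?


mean = (58.863 + 57.305 + 57.572 + 58.296 + 60.067 + 59.43 + 58.376 + 60.663 + 58.131 + 58.265 + 58.601 + 57.843) / 12 = 58.61766667
s = sqrt(sum((x - mean)^2)/(n-1)) = 0.99745215
u_A = s / sqrt(n) = 0.99745215 / sqrt(12) = 0.28793963
u_B1 = 1.189 / sqrt(3) = 0.68646947
u_B2 = 0.217 / sqrt(2) = 0.15344217
uc = sqrt(0.28793963^2 + 0.68646947^2 + 0.15344217^2) = 0.76006188
U = k * uc = 2 * 0.76006188
U = 1.5201

1.5201


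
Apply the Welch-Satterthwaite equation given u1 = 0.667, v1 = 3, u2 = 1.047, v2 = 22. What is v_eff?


uc = sqrt(u1^2 + u2^2) = sqrt(0.667^2 + 1.047^2) = 1.2414097
v_eff = uc^4 / (u1^4/v1 + u2^4/v2)
= 1.2414097^4 / (0.667^4/3 + 1.047^4/22)
= 2.3749832 / 0.12059696
v_eff = 19.6936

19.6936


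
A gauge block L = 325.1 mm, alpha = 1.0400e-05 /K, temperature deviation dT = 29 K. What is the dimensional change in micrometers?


dL = L * alpha * dT
= 325.1 * 1.0400e-05 * 29
= 0.0980502 mm
dL_um = 0.0980502 * 1000 = 98.0502 um

98.0502


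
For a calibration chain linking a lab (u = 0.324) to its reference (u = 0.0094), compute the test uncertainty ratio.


TUR = u_lab / u_ref
= 0.324 / 0.0094
= 34.4681

34.4681


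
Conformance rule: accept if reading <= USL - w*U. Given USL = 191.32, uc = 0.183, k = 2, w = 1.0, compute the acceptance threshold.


U = k * uc = 2 * 0.183 = 0.366
guard band g = w * U = 1.0 * 0.366 = 0.366
AL = USL - g = 191.32 - 0.366
AL = 190.9540

190.9540


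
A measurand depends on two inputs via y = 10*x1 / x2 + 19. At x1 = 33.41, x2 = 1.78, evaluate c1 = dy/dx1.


y = 10*x1 / x2 + 19
dy/dx1 = 10/x2
Evaluate at x2 = 1.78: c1 = 10 / 1.78
c1 = 5.6180

5.6180


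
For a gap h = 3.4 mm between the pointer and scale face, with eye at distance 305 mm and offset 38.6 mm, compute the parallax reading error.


error = h * offset / d
= 3.4 * 38.6 / 305
= 0.4303

0.4303


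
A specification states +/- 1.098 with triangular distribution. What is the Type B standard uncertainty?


u_B = half_width / sqrt(6)
u_B = 1.098 / 2.4494897
u_B = 0.4483

0.4483


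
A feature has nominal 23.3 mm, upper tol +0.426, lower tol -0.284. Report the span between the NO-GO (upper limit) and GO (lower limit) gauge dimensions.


GO = nominal - lower_tol (smallest hole = maximum material condition)
GO = 23.3 - 0.284 = 23.016
NO-GO = nominal + upper_tol (largest hole = least material condition)
NO-GO = 23.3 + 0.426 = 23.726
spread = NO-GO - GO = 23.726 - 23.016 = 0.7100

0.7100


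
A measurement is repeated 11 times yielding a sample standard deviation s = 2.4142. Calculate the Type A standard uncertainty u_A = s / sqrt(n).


u_A = s / sqrt(n)
u_A = 2.4142 / sqrt(11)
u_A = 2.4142 / 3.3166248
u_A = 0.7279

0.7279


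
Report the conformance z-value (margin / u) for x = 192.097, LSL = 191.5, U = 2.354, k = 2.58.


u = U / k = 2.354 / 2.58 = 0.9124031
margin = |LSL - x| = |191.5 - 192.097| = 0.597
z = margin / u = 0.597 / 0.9124031
z = 0.6543

0.6543


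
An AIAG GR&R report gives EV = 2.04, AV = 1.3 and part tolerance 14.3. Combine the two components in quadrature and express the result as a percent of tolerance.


GRR = sqrt(EV^2 + AV^2) = sqrt(2.04^2 + 1.3^2) = 2.4190081
%GRR = GRR / tol * 100 = 2.4190081 / 14.3 * 100
%GRR = 16.9161

16.9161


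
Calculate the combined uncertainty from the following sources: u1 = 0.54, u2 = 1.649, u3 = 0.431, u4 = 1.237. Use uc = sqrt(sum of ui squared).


uc = sqrt(0.54^2 + 1.649^2 + 0.431^2 + 1.237^2)
uc = sqrt(4.726731)
uc = 2.1741

2.1741


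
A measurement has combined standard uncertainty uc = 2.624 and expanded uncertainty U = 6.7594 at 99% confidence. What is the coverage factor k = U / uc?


k = U / uc
k = 6.7594 / 2.624
k = 2.576

2.576


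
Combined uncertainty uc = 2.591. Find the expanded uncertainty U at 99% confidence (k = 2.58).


U = k * uc
U = 2.58 * 2.591
U = 6.6848

6.6848


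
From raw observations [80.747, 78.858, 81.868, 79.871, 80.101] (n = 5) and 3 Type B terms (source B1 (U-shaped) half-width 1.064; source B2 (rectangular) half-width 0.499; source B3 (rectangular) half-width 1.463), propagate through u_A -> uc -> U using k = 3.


mean = (80.747 + 78.858 + 81.868 + 79.871 + 80.101) / 5 = 80.289
s = sqrt(sum((x - mean)^2)/(n-1)) = 1.1136465
u_A = s / sqrt(n) = 1.1136465 / sqrt(5) = 0.49803786
u_B1 = 1.064 / sqrt(2) = 0.75236162
u_B2 = 0.499 / sqrt(3) = 0.28809778
u_B3 = 1.463 / sqrt(3) = 0.84466344
uc = sqrt(0.49803786^2 + 0.75236162^2 + 0.28809778^2 + 0.84466344^2) = 1.269073
U = k * uc = 3 * 1.269073
U = 3.8072

3.8072


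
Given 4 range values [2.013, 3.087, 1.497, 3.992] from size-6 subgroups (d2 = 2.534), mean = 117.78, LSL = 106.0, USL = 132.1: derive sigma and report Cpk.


R_bar = (2.013 + 3.087 + 1.497 + 3.992) / 4 = 2.64725
sigma = R_bar / d2 = 2.64725 / 2.534 = 1.0446922
Cp = (USL - LSL)/(6*sigma) = (132.1 - 106.0)/(6*1.0446922) = 4.1639
Cpu = (132.1 - 117.78)/(3*1.0446922) = 4.5691
Cpl = (117.78 - 106.0)/(3*1.0446922) = 3.7587
Cpk = min(Cpu, Cpl) = 3.7587

3.7587


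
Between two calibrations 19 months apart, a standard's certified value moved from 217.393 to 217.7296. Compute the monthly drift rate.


rate = (v2 - v1) / months
= (217.7296 - 217.393) / 19
= 0.3366 / 19
= 0.0177

0.0177


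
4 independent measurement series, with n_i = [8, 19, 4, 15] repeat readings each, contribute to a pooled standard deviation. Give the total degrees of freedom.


nu = sum_i (n_i - 1)
nu = ((8 - 1) + (19 - 1) + (4 - 1) + (15 - 1))
nu = 7 + 18 + 3 + 14
nu = 42

42


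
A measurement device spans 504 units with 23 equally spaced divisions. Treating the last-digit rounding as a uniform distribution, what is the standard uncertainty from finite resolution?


resolution = range / divisions
resolution = 504 / 23 = 21.913043
u_res = resolution / (2*sqrt(3))
u_res = 21.913043 / 3.4641016
u_res = 6.3258

6.3258


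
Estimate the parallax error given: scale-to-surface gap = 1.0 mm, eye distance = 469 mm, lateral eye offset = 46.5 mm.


error = h * offset / d
= 1.0 * 46.5 / 469
= 0.0991

0.0991


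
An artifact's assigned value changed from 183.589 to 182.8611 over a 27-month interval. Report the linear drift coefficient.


rate = (v2 - v1) / months
= (182.8611 - 183.589) / 27
= -0.7279 / 27
= -0.0270

-0.0270


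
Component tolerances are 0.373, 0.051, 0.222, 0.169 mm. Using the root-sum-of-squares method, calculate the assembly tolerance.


RSS = sqrt(0.373^2 + 0.051^2 + 0.222^2 + 0.169^2)
= sqrt(0.219575)
= 0.4686

0.4686


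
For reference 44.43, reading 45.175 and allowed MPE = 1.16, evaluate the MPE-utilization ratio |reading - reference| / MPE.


e = indication - reference = 45.175 - 44.43 = 0.7450
|e| = 0.7450
ratio = |e| / MPE = 0.7450 / 1.16
ratio = 0.6422

0.6422


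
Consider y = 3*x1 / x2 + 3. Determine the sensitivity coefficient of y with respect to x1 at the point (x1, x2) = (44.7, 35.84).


y = 3*x1 / x2 + 3
dy/dx1 = 3/x2
Evaluate at x2 = 35.84: c1 = 3 / 35.84
c1 = 0.0837

0.0837


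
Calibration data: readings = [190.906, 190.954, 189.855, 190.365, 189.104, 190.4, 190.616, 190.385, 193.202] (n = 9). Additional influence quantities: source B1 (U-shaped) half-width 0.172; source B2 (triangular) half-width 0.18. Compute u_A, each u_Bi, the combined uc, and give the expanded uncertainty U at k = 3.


mean = (190.906 + 190.954 + 189.855 + 190.365 + 189.104 + 190.4 + 190.616 + 190.385 + 193.202) / 9 = 190.643
s = sqrt(sum((x - mean)^2)/(n-1)) = 1.1128489
u_A = s / sqrt(n) = 1.1128489 / sqrt(9) = 0.37094963
u_B1 = 0.172 / sqrt(2) = 0.12162237
u_B2 = 0.18 / sqrt(6) = 0.073484692
uc = sqrt(0.37094963^2 + 0.12162237^2 + 0.073484692^2) = 0.39723498
U = k * uc = 3 * 0.39723498
U = 1.1917

1.1917


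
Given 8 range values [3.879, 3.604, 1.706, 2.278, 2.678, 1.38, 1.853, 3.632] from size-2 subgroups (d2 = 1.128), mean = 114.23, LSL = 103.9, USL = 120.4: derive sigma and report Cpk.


R_bar = (3.879 + 3.604 + 1.706 + 2.278 + 2.678 + 1.38 + 1.853 + 3.632) / 8 = 2.62625
sigma = R_bar / d2 = 2.62625 / 1.128 = 2.3282358
Cp = (USL - LSL)/(6*sigma) = (120.4 - 103.9)/(6*2.3282358) = 1.1812
Cpu = (120.4 - 114.23)/(3*2.3282358) = 0.8834
Cpl = (114.23 - 103.9)/(3*2.3282358) = 1.4789
Cpk = min(Cpu, Cpl) = 0.8834

0.8834


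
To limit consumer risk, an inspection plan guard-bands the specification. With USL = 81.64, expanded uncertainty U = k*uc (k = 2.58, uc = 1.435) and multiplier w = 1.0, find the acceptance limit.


U = k * uc = 2.58 * 1.435 = 3.7023
guard band g = w * U = 1.0 * 3.7023 = 3.7023
AL = USL - g = 81.64 - 3.7023
AL = 77.9377

77.9377


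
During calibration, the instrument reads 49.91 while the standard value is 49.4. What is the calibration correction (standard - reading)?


Correction = standard - reading
= 49.4 - 49.91
= -0.5100

-0.5100


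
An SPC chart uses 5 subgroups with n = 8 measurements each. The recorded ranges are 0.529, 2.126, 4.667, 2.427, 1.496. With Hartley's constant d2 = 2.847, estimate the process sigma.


R_bar = (0.529 + 2.126 + 4.667 + 2.427 + 1.496) / 5
R_bar = 11.245 / 5 = 2.249
sigma_hat = R_bar / d2 = 2.249 / 2.847 = 0.7900

0.7900


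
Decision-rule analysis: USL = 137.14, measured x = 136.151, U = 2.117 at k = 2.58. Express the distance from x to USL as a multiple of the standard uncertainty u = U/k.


u = U / k = 2.117 / 2.58 = 0.82054264
margin = |USL - x| = |137.14 - 136.151| = 0.989
z = margin / u = 0.989 / 0.82054264
z = 1.2053

1.2053


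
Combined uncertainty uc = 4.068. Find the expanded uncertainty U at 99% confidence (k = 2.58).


U = k * uc
U = 2.58 * 4.068
U = 10.4954

10.4954


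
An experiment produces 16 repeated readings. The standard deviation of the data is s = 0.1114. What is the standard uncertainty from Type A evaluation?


u_A = s / sqrt(n)
u_A = 0.1114 / sqrt(16)
u_A = 0.1114 / 4
u_A = 0.0278

0.0278


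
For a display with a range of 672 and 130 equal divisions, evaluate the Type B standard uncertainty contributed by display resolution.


resolution = range / divisions
resolution = 672 / 130 = 5.1692308
u_res = resolution / (2*sqrt(3))
u_res = 5.1692308 / 3.4641016
u_res = 1.4922

1.4922


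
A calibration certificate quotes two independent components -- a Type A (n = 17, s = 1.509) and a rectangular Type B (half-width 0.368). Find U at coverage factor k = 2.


u_A = s / sqrt(n) = 1.509 / sqrt(17) = 0.36598626
u_B = half_width / sqrt(3) = 0.368 / sqrt(3) = 0.2124649
uc = sqrt(u_A^2 + u_B^2) = sqrt(0.36598626^2 + 0.2124649^2) = 0.42318705
U = k * uc = 2 * 0.42318705
U = 0.8464

0.8464


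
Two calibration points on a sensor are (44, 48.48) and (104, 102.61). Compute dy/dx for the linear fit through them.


slope = (y2 - y1) / (x2 - x1)
= (102.61 - 48.48) / (104 - 44)
= 54.1300 / 60
= 0.9022

0.9022


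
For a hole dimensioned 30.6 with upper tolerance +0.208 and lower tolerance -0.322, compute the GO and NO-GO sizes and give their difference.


GO = nominal - lower_tol (smallest hole = maximum material condition)
GO = 30.6 - 0.322 = 30.278
NO-GO = nominal + upper_tol (largest hole = least material condition)
NO-GO = 30.6 + 0.208 = 30.808
spread = NO-GO - GO = 30.808 - 30.278 = 0.5300

0.5300


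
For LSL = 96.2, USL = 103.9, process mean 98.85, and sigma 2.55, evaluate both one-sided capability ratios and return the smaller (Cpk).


Cpu = (USL - mean) / (3*sigma) = (103.9 - 98.85) / (3*2.55) = 0.6601
Cpl = (mean - LSL) / (3*sigma) = (98.85 - 96.2) / (3*2.55) = 0.3464
Cpk = min(Cpu, Cpl) = 0.3464

0.3464


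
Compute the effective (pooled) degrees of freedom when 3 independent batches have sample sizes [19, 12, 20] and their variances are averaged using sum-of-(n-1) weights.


nu = sum_i (n_i - 1)
nu = ((19 - 1) + (12 - 1) + (20 - 1))
nu = 18 + 11 + 19
nu = 48

48


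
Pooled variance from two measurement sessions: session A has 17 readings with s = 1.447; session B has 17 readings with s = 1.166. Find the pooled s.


s_p = sqrt(((n1-1)*s1^2 + (n2-1)*s2^2) / (n1+n2-2))
numerator = (17-1)*1.447^2 + (17-1)*1.166^2 = 33.500944 + 21.752896 = 55.25384
denominator = 17 + 17 - 2 = 32
s_p^2 = 55.25384 / 32 = 1.7266825
s_p = sqrt(1.7266825) = 1.3140

1.3140


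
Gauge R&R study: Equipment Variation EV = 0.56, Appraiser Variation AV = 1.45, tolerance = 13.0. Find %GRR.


GRR = sqrt(EV^2 + AV^2) = sqrt(0.56^2 + 1.45^2) = 1.5543809
%GRR = GRR / tol * 100 = 1.5543809 / 13.0 * 100
%GRR = 11.9568

11.9568


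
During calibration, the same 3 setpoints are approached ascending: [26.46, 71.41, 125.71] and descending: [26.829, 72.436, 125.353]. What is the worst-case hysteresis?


|26.46 - 26.829| = 0.3690
|71.41 - 72.436| = 1.0260
|125.71 - 125.353| = 0.3570
hysteresis = max(diffs) = 1.0260

1.0260


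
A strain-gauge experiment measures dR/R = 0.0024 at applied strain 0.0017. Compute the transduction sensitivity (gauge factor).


GF = (dR/R) / epsilon
= 0.0024 / 0.0017
= 1.4118

1.4118


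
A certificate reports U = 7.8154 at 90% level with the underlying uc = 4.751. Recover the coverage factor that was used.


k = U / uc
k = 7.8154 / 4.751
k = 1.645

1.645


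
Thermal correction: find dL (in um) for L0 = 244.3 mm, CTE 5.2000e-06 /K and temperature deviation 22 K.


dL = L * alpha * dT
= 244.3 * 5.2000e-06 * 22
= 0.0279479 mm
dL_um = 0.0279479 * 1000 = 27.9479 um

27.9479


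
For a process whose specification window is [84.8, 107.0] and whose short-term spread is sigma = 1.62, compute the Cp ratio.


Cp = (USL - LSL) / (6 * sigma)
= (107.0 - 84.8) / (6 * 1.62)
= 22.2000 / 9.7200
= 2.2840

2.2840


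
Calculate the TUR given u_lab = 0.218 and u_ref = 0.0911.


TUR = u_lab / u_ref
= 0.218 / 0.0911
= 2.3930

2.3930


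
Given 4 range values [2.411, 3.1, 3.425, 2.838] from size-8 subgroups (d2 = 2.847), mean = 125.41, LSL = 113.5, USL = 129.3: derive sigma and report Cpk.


R_bar = (2.411 + 3.1 + 3.425 + 2.838) / 4 = 2.9435
sigma = R_bar / d2 = 2.9435 / 2.847 = 1.0338953
Cp = (USL - LSL)/(6*sigma) = (129.3 - 113.5)/(6*1.0338953) = 2.5470
Cpu = (129.3 - 125.41)/(3*1.0338953) = 1.2542
Cpl = (125.41 - 113.5)/(3*1.0338953) = 3.8398
Cpk = min(Cpu, Cpl) = 1.2542

1.2542


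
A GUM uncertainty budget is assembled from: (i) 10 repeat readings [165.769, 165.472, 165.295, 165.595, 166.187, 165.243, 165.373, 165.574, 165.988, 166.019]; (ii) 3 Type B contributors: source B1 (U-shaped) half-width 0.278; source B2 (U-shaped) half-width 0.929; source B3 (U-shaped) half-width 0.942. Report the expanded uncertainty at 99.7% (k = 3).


mean = (165.769 + 165.472 + 165.295 + 165.595 + 166.187 + 165.243 + 165.373 + 165.574 + 165.988 + 166.019) / 10 = 165.6515
s = sqrt(sum((x - mean)^2)/(n-1)) = 0.32690476
u_A = s / sqrt(n) = 0.32690476 / sqrt(10) = 0.10337636
u_B1 = 0.278 / sqrt(2) = 0.19657569
u_B2 = 0.929 / sqrt(2) = 0.6569022
u_B3 = 0.942 / sqrt(2) = 0.66609459
uc = sqrt(0.10337636^2 + 0.19657569^2 + 0.6569022^2 + 0.66609459^2) = 0.96152544
U = k * uc = 3 * 0.96152544
U = 2.8846

2.8846


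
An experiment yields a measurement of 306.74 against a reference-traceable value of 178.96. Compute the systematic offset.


Systematic error = measured - true
= 306.74 - 178.96
= 127.7800

127.7800


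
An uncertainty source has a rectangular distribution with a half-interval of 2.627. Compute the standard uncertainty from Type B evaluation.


u_B = half_width / sqrt(3)
u_B = 2.627 / 1.7320508
u_B = 1.5167

1.5167


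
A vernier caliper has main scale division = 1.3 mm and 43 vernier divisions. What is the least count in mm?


LC = MSD / n_div
= 1.3 / 43
= 0.0302

0.0302


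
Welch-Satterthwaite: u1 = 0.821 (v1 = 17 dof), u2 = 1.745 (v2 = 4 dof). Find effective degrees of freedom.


uc = sqrt(u1^2 + u2^2) = sqrt(0.821^2 + 1.745^2) = 1.928488
v_eff = uc^4 / (u1^4/v1 + u2^4/v2)
= 1.928488^4 / (0.821^4/17 + 1.745^4/4)
= 13.831452 / 2.3447697
v_eff = 5.8989

5.8989


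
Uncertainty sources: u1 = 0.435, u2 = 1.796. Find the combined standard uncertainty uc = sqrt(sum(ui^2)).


uc = sqrt(0.435^2 + 1.796^2)
uc = sqrt(3.414841)
uc = 1.8479

1.8479


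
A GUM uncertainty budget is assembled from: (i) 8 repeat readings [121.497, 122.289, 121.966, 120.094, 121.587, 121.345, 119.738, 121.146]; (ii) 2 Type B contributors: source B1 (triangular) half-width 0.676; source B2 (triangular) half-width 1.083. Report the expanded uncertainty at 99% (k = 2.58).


mean = (121.497 + 122.289 + 121.966 + 120.094 + 121.587 + 121.345 + 119.738 + 121.146) / 8 = 121.20775
s = sqrt(sum((x - mean)^2)/(n-1)) = 0.87788671
u_A = s / sqrt(n) = 0.87788671 / sqrt(8) = 0.31037982
u_B1 = 0.676 / sqrt(6) = 0.27597584
u_B2 = 1.083 / sqrt(6) = 0.4421329
uc = sqrt(0.31037982^2 + 0.27597584^2 + 0.4421329^2) = 0.60661338
U = k * uc = 2.58 * 0.60661338
U = 1.5651

1.5651


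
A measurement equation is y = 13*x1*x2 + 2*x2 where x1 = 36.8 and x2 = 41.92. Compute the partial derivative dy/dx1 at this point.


y = 13*x1*x2 + 2*x2
dy/dx1 = 13*x2
Evaluate at x2 = 41.92: c1 = 13 * 41.92
c1 = 544.9600

544.9600


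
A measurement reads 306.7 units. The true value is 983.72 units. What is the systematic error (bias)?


Systematic error = measured - true
= 306.7 - 983.72
= -677.0200

-677.0200


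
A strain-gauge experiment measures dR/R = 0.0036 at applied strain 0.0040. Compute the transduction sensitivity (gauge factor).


GF = (dR/R) / epsilon
= 0.0036 / 0.0040
= 0.9000

0.9000


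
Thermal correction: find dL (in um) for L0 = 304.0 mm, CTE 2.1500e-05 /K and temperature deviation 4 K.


dL = L * alpha * dT
= 304.0 * 2.1500e-05 * 4
= 0.0261440 mm
dL_um = 0.0261440 * 1000 = 26.1440 um

26.1440


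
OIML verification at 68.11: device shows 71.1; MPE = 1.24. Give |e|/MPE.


e = indication - reference = 71.1 - 68.11 = 2.9900
|e| = 2.9900
ratio = |e| / MPE = 2.9900 / 1.24
ratio = 2.4113

2.4113


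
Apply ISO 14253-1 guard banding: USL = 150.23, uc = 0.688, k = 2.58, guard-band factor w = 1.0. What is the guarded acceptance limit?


U = k * uc = 2.58 * 0.688 = 1.77504
guard band g = w * U = 1.0 * 1.77504 = 1.77504
AL = USL - g = 150.23 - 1.77504
AL = 148.4550

148.4550


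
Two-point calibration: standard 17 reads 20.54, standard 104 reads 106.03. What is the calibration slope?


slope = (y2 - y1) / (x2 - x1)
= (106.03 - 20.54) / (104 - 17)
= 85.4900 / 87
= 0.9826

0.9826


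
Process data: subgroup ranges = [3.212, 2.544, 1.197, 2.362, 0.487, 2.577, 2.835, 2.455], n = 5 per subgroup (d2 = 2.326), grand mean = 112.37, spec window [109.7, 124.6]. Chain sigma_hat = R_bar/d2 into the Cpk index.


R_bar = (3.212 + 2.544 + 1.197 + 2.362 + 0.487 + 2.577 + 2.835 + 2.455) / 8 = 2.208625
sigma = R_bar / d2 = 2.208625 / 2.326 = 0.94953783
Cp = (USL - LSL)/(6*sigma) = (124.6 - 109.7)/(6*0.94953783) = 2.6153
Cpu = (124.6 - 112.37)/(3*0.94953783) = 4.2933
Cpl = (112.37 - 109.7)/(3*0.94953783) = 0.9373
Cpk = min(Cpu, Cpl) = 0.9373

0.9373


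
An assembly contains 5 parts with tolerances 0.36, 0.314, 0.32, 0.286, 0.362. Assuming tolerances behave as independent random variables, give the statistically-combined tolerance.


RSS = sqrt(0.36^2 + 0.314^2 + 0.32^2 + 0.286^2 + 0.362^2)
= sqrt(0.543436)
= 0.7372

0.7372


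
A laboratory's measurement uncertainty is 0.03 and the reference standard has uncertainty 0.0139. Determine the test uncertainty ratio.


TUR = u_lab / u_ref
= 0.03 / 0.0139
= 2.1583

2.1583


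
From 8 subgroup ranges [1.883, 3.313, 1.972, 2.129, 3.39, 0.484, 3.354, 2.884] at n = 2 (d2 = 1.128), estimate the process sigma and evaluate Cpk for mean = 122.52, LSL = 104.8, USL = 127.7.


R_bar = (1.883 + 3.313 + 1.972 + 2.129 + 3.39 + 0.484 + 3.354 + 2.884) / 8 = 2.426125
sigma = R_bar / d2 = 2.426125 / 1.128 = 2.15082
Cp = (USL - LSL)/(6*sigma) = (127.7 - 104.8)/(6*2.15082) = 1.7745
Cpu = (127.7 - 122.52)/(3*2.15082) = 0.8028
Cpl = (122.52 - 104.8)/(3*2.15082) = 2.7462
Cpk = min(Cpu, Cpl) = 0.8028

0.8028


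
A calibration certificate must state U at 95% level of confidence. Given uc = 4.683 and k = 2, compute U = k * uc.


U = k * uc
U = 2 * 4.683
U = 9.3660

9.3660


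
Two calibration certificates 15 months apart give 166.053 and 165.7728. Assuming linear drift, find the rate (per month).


rate = (v2 - v1) / months
= (165.7728 - 166.053) / 15
= -0.2802 / 15
= -0.0187

-0.0187


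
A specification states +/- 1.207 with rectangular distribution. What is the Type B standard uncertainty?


u_B = half_width / sqrt(3)
u_B = 1.207 / 1.7320508
u_B = 0.6969

0.6969


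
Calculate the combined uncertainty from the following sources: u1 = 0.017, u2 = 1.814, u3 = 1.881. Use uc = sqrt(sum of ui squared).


uc = sqrt(0.017^2 + 1.814^2 + 1.881^2)
uc = sqrt(6.829046)
uc = 2.6132

2.6132


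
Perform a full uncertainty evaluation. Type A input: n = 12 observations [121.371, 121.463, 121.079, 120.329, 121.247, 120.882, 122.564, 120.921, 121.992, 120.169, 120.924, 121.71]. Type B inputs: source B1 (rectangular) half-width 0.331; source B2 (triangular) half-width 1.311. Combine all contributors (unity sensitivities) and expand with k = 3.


mean = (121.371 + 121.463 + 121.079 + 120.329 + 121.247 + 120.882 + 122.564 + 120.921 + 121.992 + 120.169 + 120.924 + 121.71) / 12 = 121.2209167
s = sqrt(sum((x - mean)^2)/(n-1)) = 0.66977696
u_A = s / sqrt(n) = 0.66977696 / sqrt(12) = 0.19334795
u_B1 = 0.331 / sqrt(3) = 0.19110294
u_B2 = 1.311 / sqrt(6) = 0.53521351
uc = sqrt(0.19334795^2 + 0.19110294^2 + 0.53521351^2) = 0.60029765
U = k * uc = 3 * 0.60029765
U = 1.8009

1.8009


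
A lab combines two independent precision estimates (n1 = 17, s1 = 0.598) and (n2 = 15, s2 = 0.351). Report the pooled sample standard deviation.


s_p = sqrt(((n1-1)*s1^2 + (n2-1)*s2^2) / (n1+n2-2))
numerator = (17-1)*0.598^2 + (15-1)*0.351^2 = 5.721664 + 1.724814 = 7.446478
denominator = 17 + 15 - 2 = 30
s_p^2 = 7.446478 / 30 = 0.24821593
s_p = sqrt(0.24821593) = 0.4982

0.4982


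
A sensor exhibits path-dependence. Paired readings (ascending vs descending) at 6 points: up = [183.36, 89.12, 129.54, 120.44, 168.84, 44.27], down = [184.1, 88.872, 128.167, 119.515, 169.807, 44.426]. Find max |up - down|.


|183.36 - 184.1| = 0.7400
|89.12 - 88.872| = 0.2480
|129.54 - 128.167| = 1.3730
|120.44 - 119.515| = 0.9250
|168.84 - 169.807| = 0.9670
|44.27 - 44.426| = 0.1560
hysteresis = max(diffs) = 1.3730

1.3730


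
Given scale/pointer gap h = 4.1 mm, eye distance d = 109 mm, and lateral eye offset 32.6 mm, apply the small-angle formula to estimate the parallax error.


error = h * offset / d
= 4.1 * 32.6 / 109
= 1.2262

1.2262


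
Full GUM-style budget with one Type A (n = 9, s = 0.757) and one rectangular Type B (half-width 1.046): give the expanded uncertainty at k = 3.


u_A = s / sqrt(n) = 0.757 / sqrt(9) = 0.25233333
u_B = half_width / sqrt(3) = 1.046 / sqrt(3) = 0.60390838
uc = sqrt(u_A^2 + u_B^2) = sqrt(0.25233333^2 + 0.60390838^2) = 0.65450549
U = k * uc = 3 * 0.65450549
U = 1.9635

1.9635


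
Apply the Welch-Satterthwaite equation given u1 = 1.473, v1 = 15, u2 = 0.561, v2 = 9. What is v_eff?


uc = sqrt(u1^2 + u2^2) = sqrt(1.473^2 + 0.561^2) = 1.5762138
v_eff = uc^4 / (u1^4/v1 + u2^4/v2)
= 1.5762138^4 / (1.473^4/15 + 0.561^4/9)
= 6.1724915 / 0.32485374
v_eff = 19.0008

19.0008


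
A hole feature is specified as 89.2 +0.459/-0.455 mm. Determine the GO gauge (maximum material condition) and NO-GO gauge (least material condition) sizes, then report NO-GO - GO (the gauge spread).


GO = nominal - lower_tol (smallest hole = maximum material condition)
GO = 89.2 - 0.455 = 88.745
NO-GO = nominal + upper_tol (largest hole = least material condition)
NO-GO = 89.2 + 0.459 = 89.659
spread = NO-GO - GO = 89.659 - 88.745 = 0.9140

0.9140


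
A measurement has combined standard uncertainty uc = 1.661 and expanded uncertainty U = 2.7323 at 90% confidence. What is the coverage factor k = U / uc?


k = U / uc
k = 2.7323 / 1.661
k = 1.645

1.645


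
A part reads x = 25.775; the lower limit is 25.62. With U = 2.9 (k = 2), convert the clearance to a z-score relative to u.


u = U / k = 2.9 / 2 = 1.45
margin = |LSL - x| = |25.62 - 25.775| = 0.155
z = margin / u = 0.155 / 1.45
z = 0.1069

0.1069


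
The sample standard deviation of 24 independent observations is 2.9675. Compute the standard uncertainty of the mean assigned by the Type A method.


u_A = s / sqrt(n)
u_A = 2.9675 / sqrt(24)
u_A = 2.9675 / 4.8989795
u_A = 0.6057

0.6057


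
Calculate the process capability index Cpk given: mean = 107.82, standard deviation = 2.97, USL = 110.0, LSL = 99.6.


Cpu = (USL - mean) / (3*sigma) = (110.0 - 107.82) / (3*2.97) = 0.2447
Cpl = (mean - LSL) / (3*sigma) = (107.82 - 99.6) / (3*2.97) = 0.9226
Cpk = min(Cpu, Cpl) = 0.2447

0.2447


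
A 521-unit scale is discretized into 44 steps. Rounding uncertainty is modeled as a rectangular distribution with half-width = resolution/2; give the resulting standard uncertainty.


resolution = range / divisions
resolution = 521 / 44 = 11.840909
u_res = resolution / (2*sqrt(3))
u_res = 11.840909 / 3.4641016
u_res = 3.4182

3.4182


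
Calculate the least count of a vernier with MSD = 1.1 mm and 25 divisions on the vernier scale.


LC = MSD / n_div
= 1.1 / 25
= 0.0440

0.0440


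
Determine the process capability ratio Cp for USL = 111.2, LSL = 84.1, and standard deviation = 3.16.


Cp = (USL - LSL) / (6 * sigma)
= (111.2 - 84.1) / (6 * 3.16)
= 27.1000 / 18.9600
= 1.4293

1.4293


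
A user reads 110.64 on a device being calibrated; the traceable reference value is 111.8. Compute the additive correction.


Correction = standard - reading
= 111.8 - 110.64
= 1.1600

1.1600


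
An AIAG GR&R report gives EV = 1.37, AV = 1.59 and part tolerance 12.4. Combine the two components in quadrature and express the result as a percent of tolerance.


GRR = sqrt(EV^2 + AV^2) = sqrt(1.37^2 + 1.59^2) = 2.0988092
%GRR = GRR / tol * 100 = 2.0988092 / 12.4 * 100
%GRR = 16.9259

16.9259


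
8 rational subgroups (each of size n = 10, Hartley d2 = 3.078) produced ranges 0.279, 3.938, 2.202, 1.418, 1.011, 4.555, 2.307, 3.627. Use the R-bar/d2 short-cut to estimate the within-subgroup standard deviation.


R_bar = (0.279 + 3.938 + 2.202 + 1.418 + 1.011 + 4.555 + 2.307 + 3.627) / 8
R_bar = 19.337 / 8 = 2.417125
sigma_hat = R_bar / d2 = 2.417125 / 3.078 = 0.7853

0.7853


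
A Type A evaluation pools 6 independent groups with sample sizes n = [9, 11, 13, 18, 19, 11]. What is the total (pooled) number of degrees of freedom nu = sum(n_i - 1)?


nu = sum_i (n_i - 1)
nu = ((9 - 1) + (11 - 1) + (13 - 1) + (18 - 1) + (19 - 1) + (11 - 1))
nu = 8 + 10 + 12 + 17 + 18 + 10
nu = 75

75


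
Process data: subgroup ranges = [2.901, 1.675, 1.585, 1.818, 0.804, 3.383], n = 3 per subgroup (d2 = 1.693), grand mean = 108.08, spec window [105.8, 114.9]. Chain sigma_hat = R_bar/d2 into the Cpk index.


R_bar = (2.901 + 1.675 + 1.585 + 1.818 + 0.804 + 3.383) / 6 = 2.0276667
sigma = R_bar / d2 = 2.0276667 / 1.693 = 1.1976767
Cp = (USL - LSL)/(6*sigma) = (114.9 - 105.8)/(6*1.1976767) = 1.2663
Cpu = (114.9 - 108.08)/(3*1.1976767) = 1.8981
Cpl = (108.08 - 105.8)/(3*1.1976767) = 0.6346
Cpk = min(Cpu, Cpl) = 0.6346

0.6346


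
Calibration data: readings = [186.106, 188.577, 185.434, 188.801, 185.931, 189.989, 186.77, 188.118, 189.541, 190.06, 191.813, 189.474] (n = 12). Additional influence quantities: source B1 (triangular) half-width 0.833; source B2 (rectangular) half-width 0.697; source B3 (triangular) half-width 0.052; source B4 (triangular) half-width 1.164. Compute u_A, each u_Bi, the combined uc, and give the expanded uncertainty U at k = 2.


mean = (186.106 + 188.577 + 185.434 + 188.801 + 185.931 + 189.989 + 186.77 + 188.118 + 189.541 + 190.06 + 191.813 + 189.474) / 12 = 188.3845
s = sqrt(sum((x - mean)^2)/(n-1)) = 1.9648195
u_A = s / sqrt(n) = 1.9648195 / sqrt(12) = 0.56719453
u_B1 = 0.833 / sqrt(6) = 0.34007083
u_B2 = 0.697 / sqrt(3) = 0.40241314
u_B3 = 0.052 / sqrt(6) = 0.021228911
u_B4 = 1.164 / sqrt(6) = 0.47520101
uc = sqrt(0.56719453^2 + 0.34007083^2 + 0.40241314^2 + 0.021228911^2 + 0.47520101^2) = 0.90860377
U = k * uc = 2 * 0.90860377
U = 1.8172

1.8172


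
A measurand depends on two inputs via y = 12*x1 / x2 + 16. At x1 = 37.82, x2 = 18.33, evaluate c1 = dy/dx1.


y = 12*x1 / x2 + 16
dy/dx1 = 12/x2
Evaluate at x2 = 18.33: c1 = 12 / 18.33
c1 = 0.6547

0.6547


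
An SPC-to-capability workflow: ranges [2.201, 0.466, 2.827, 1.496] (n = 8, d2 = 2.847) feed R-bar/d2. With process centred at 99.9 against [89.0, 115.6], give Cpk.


R_bar = (2.201 + 0.466 + 2.827 + 1.496) / 4 = 1.7475
sigma = R_bar / d2 = 1.7475 / 2.847 = 0.613804
Cp = (USL - LSL)/(6*sigma) = (115.6 - 89.0)/(6*0.613804) = 7.2227
Cpu = (115.6 - 99.9)/(3*0.613804) = 8.5261
Cpl = (99.9 - 89.0)/(3*0.613804) = 5.9194
Cpk = min(Cpu, Cpl) = 5.9194

5.9194


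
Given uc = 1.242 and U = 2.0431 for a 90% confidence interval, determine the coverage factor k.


k = U / uc
k = 2.0431 / 1.242
k = 1.645

1.645


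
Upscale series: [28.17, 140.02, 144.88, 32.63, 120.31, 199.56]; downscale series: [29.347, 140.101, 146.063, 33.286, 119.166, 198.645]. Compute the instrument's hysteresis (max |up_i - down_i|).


|28.17 - 29.347| = 1.1770
|140.02 - 140.101| = 0.0810
|144.88 - 146.063| = 1.1830
|32.63 - 33.286| = 0.6560
|120.31 - 119.166| = 1.1440
|199.56 - 198.645| = 0.9150
hysteresis = max(diffs) = 1.1830

1.1830


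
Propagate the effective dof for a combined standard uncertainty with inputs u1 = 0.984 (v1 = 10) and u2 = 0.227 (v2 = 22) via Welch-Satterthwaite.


uc = sqrt(u1^2 + u2^2) = sqrt(0.984^2 + 0.227^2) = 1.009844
v_eff = uc^4 / (u1^4/v1 + u2^4/v2)
= 1.009844^4 / (0.984^4/10 + 0.227^4/22)
= 1.0399613 / 0.093872661
v_eff = 11.0784

11.0784


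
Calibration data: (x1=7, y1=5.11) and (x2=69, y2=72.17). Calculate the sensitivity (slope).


slope = (y2 - y1) / (x2 - x1)
= (72.17 - 5.11) / (69 - 7)
= 67.0600 / 62
= 1.0816

1.0816


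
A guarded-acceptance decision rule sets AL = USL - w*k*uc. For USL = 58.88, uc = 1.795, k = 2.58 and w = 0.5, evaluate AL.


U = k * uc = 2.58 * 1.795 = 4.6311
guard band g = w * U = 0.5 * 4.6311 = 2.31555
AL = USL - g = 58.88 - 2.31555
AL = 56.5645

56.5645


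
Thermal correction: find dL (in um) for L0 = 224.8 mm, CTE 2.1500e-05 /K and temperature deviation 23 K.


dL = L * alpha * dT
= 224.8 * 2.1500e-05 * 23
= 0.1111636 mm
dL_um = 0.1111636 * 1000 = 111.1636 um

111.1636


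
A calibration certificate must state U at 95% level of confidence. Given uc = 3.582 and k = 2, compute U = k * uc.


U = k * uc
U = 2 * 3.582
U = 7.1640

7.1640


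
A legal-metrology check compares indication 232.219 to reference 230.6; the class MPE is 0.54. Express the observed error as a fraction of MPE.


e = indication - reference = 232.219 - 230.6 = 1.6190
|e| = 1.6190
ratio = |e| / MPE = 1.6190 / 0.54
ratio = 2.9981

2.9981


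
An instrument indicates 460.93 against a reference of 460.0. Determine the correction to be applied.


Correction = standard - reading
= 460.0 - 460.93
= -0.9300

-0.9300


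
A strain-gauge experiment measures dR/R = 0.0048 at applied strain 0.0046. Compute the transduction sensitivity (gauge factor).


GF = (dR/R) / epsilon
= 0.0048 / 0.0046
= 1.0435

1.0435


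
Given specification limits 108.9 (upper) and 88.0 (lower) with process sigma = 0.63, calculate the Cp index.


Cp = (USL - LSL) / (6 * sigma)
= (108.9 - 88.0) / (6 * 0.63)
= 20.9000 / 3.7800
= 5.5291

5.5291


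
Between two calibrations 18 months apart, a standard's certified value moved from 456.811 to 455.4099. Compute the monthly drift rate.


rate = (v2 - v1) / months
= (455.4099 - 456.811) / 18
= -1.4011 / 18
= -0.0778

-0.0778


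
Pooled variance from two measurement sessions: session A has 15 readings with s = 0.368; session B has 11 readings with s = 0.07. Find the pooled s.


s_p = sqrt(((n1-1)*s1^2 + (n2-1)*s2^2) / (n1+n2-2))
numerator = (15-1)*0.368^2 + (11-1)*0.07^2 = 1.895936 + 0.049 = 1.944936
denominator = 15 + 11 - 2 = 24
s_p^2 = 1.944936 / 24 = 0.081039
s_p = sqrt(0.081039) = 0.2847

0.2847
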